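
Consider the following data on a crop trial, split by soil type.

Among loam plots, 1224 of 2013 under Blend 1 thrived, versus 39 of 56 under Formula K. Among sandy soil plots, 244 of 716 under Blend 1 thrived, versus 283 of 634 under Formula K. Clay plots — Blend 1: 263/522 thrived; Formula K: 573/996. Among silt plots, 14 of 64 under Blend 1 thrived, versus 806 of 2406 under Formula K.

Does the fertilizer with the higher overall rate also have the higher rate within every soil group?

No

Loam: Blend 1 1224/2013 = 60.8%, Formula K 39/56 = 69.6% → Formula K
Sandy soil: Blend 1 244/716 = 34.1%, Formula K 283/634 = 44.6% → Formula K
Clay: Blend 1 263/522 = 50.4%, Formula K 573/996 = 57.5% → Formula K
Silt: Blend 1 14/64 = 21.9%, Formula K 806/2406 = 33.5% → Formula K
Overall: Blend 1 1745/3315 = 52.6%, Formula K 1701/4092 = 41.6% → Blend 1
Formula K wins each soil group but Blend 1 wins overall — the comparison reverses. Formula K's plots skew toward silt, which has a lower base rate.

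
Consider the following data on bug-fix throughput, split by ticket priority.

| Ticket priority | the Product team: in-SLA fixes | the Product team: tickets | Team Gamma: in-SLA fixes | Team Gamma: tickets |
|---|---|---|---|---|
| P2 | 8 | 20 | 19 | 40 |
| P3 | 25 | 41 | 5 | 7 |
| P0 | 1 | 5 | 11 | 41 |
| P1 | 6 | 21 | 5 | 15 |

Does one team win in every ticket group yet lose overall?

P2: the Product team 8/20 = 40.0%, Team Gamma 19/40 = 47.5% → Team Gamma
P3: the Product team 25/41 = 61.0%, Team Gamma 5/7 = 71.4% → Team Gamma
P0: the Product team 1/5 = 20.0%, Team Gamma 11/41 = 26.8% → Team Gamma
P1: the Product team 6/21 = 28.6%, Team Gamma 5/15 = 33.3% → Team Gamma
Overall: the Product team 40/87 = 46.0%, Team Gamma 40/103 = 38.8% → the Product team
Team Gamma wins each ticket group but the Product team wins overall — the comparison reverses. Team Gamma's tickets skew toward P0, which has a lower base rate.

Yes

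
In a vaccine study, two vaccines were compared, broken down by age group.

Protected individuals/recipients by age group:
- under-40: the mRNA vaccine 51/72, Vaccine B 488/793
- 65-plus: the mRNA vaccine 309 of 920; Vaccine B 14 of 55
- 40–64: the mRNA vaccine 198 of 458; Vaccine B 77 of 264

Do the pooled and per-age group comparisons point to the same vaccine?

No

Under-40: the mRNA vaccine 51/72 = 70.8%, Vaccine B 488/793 = 61.5% → the mRNA vaccine
65-plus: the mRNA vaccine 309/920 = 33.6%, Vaccine B 14/55 = 25.5% → the mRNA vaccine
40–64: the mRNA vaccine 198/458 = 43.2%, Vaccine B 77/264 = 29.2% → the mRNA vaccine
Overall: the mRNA vaccine 558/1450 = 38.5%, Vaccine B 579/1112 = 52.1% → Vaccine B
The mRNA vaccine wins each age group but Vaccine B wins overall — the comparison reverses. The mRNA vaccine's recipients skew toward 65-plus, which has a lower base rate.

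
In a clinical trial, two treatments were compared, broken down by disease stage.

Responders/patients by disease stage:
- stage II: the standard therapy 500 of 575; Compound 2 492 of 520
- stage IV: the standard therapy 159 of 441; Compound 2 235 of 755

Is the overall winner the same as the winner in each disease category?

Stage II: the standard therapy 500/575 = 87.0%, Compound 2 492/520 = 94.6% → Compound 2
Stage IV: the standard therapy 159/441 = 36.1%, Compound 2 235/755 = 31.1% → the standard therapy
Overall: the standard therapy 659/1016 = 64.9%, Compound 2 727/1275 = 57.0% → the standard therapy
Neither sweeps: the standard therapy wins 1 of 2 groups, Compound 2 wins 1. The standard therapy wins overall but not every group — no Simpson reversal.

No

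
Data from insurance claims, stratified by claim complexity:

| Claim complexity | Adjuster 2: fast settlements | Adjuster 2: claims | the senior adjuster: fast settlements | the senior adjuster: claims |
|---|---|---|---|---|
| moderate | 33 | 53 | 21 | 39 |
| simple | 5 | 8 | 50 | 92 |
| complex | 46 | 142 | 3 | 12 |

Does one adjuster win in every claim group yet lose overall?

Yes

Moderate: Adjuster 2 33/53 = 62.3%, the senior adjuster 21/39 = 53.8% → Adjuster 2
Simple: Adjuster 2 5/8 = 62.5%, the senior adjuster 50/92 = 54.3% → Adjuster 2
Complex: Adjuster 2 46/142 = 32.4%, the senior adjuster 3/12 = 25.0% → Adjuster 2
Overall: Adjuster 2 84/203 = 41.4%, the senior adjuster 74/143 = 51.7% → the senior adjuster
Adjuster 2 wins each claim group but the senior adjuster wins overall — the comparison reverses. Adjuster 2's claims skew toward complex, which has a lower base rate.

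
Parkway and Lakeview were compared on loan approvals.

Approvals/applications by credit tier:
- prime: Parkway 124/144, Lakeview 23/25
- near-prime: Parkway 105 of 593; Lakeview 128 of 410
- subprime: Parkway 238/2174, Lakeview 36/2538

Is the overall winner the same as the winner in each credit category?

Prime: Parkway 124/144 = 86.1%, Lakeview 23/25 = 92.0% → Lakeview
Near-prime: Parkway 105/593 = 17.7%, Lakeview 128/410 = 31.2% → Lakeview
Subprime: Parkway 238/2174 = 10.9%, Lakeview 36/2538 = 1.4% → Parkway
Overall: Parkway 467/2911 = 16.0%, Lakeview 187/2973 = 6.3% → Parkway
Neither sweeps: Parkway wins 1 of 3 groups, Lakeview wins 2. Parkway wins overall but not every group — no Simpson reversal.

No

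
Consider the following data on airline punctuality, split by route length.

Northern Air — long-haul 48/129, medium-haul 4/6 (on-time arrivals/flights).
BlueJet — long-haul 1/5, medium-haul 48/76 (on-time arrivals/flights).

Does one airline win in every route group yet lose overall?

Yes

Long-haul: Northern Air 48/129 = 37.2%, BlueJet 1/5 = 20.0% → Northern Air
Medium-haul: Northern Air 4/6 = 66.7%, BlueJet 48/76 = 63.2% → Northern Air
Overall: Northern Air 52/135 = 38.5%, BlueJet 49/81 = 60.5% → BlueJet
Northern Air wins each route group but BlueJet wins overall — the comparison reverses. Northern Air's flights skew toward long-haul, which has a lower base rate.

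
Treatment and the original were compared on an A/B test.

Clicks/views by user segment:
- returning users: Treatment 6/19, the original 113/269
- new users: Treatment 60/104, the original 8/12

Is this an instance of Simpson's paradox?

Yes

Returning users: Treatment 6/19 = 31.6%, the original 113/269 = 42.0% → the original
New users: Treatment 60/104 = 57.7%, the original 8/12 = 66.7% → the original
Overall: Treatment 66/123 = 53.7%, the original 121/281 = 43.1% → Treatment
The original wins each user group but Treatment wins overall — the comparison reverses. The original's views skew toward returning users, which has a lower base rate.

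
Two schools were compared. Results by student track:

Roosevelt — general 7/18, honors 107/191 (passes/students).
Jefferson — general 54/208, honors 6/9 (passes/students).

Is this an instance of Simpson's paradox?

General: Roosevelt 7/18 = 38.9%, Jefferson 54/208 = 26.0% → Roosevelt
Honors: Roosevelt 107/191 = 56.0%, Jefferson 6/9 = 66.7% → Jefferson
Overall: Roosevelt 114/209 = 54.5%, Jefferson 60/217 = 27.6% → Roosevelt
Neither sweeps: Roosevelt wins 1 of 2 groups, Jefferson wins 1. Roosevelt wins overall but not every group — no Simpson reversal.

No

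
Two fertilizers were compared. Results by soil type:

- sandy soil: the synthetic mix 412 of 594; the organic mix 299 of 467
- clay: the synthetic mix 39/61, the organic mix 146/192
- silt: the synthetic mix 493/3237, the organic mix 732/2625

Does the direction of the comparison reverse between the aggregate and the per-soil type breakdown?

Sandy soil: the synthetic mix 412/594 = 69.4%, the organic mix 299/467 = 64.0% → the synthetic mix
Clay: the synthetic mix 39/61 = 63.9%, the organic mix 146/192 = 76.0% → the organic mix
Silt: the synthetic mix 493/3237 = 15.2%, the organic mix 732/2625 = 27.9% → the organic mix
Overall: the synthetic mix 944/3892 = 24.3%, the organic mix 1177/3284 = 35.8% → the organic mix
Neither sweeps: the synthetic mix wins 1 of 3 groups, the organic mix wins 2. The organic mix wins overall but not every group — no Simpson reversal.

No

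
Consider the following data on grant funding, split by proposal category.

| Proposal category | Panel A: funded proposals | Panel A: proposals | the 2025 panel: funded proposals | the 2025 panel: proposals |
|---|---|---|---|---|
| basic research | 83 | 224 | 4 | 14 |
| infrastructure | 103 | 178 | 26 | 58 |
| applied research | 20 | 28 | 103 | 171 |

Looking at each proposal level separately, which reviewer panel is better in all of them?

Basic research: Panel A 83/224 = 37.1%, the 2025 panel 4/14 = 28.6% → Panel A
Infrastructure: Panel A 103/178 = 57.9%, the 2025 panel 26/58 = 44.8% → Panel A
Applied research: Panel A 20/28 = 71.4%, the 2025 panel 103/171 = 60.2% → Panel A
Panel A has the higher rate in all 3 groups.

Panel A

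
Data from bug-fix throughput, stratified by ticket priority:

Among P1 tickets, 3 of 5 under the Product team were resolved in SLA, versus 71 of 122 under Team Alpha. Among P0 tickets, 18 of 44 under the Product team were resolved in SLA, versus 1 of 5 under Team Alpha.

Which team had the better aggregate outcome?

P1: the Product team 3/5 = 60.0%, Team Alpha 71/122 = 58.2% → the Product team
P0: the Product team 18/44 = 40.9%, Team Alpha 1/5 = 20.0% → the Product team
Overall: the Product team 21/49 = 42.9%, Team Alpha 72/127 = 56.7% → Team Alpha
(The Product team wins every ticket group but Team Alpha wins overall — the Product team's tickets skew toward the low-rate P0 group.)

Team Alpha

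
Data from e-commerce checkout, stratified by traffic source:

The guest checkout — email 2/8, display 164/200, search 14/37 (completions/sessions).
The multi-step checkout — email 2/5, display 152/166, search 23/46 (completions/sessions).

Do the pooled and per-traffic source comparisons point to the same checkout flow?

Yes

Email: the guest checkout 2/8 = 25.0%, the multi-step checkout 2/5 = 40.0% → the multi-step checkout
Display: the guest checkout 164/200 = 82.0%, the multi-step checkout 152/166 = 91.6% → the multi-step checkout
Search: the guest checkout 14/37 = 37.8%, the multi-step checkout 23/46 = 50.0% → the multi-step checkout
Overall: the guest checkout 180/245 = 73.5%, the multi-step checkout 177/217 = 81.6% → the multi-step checkout
The multi-step checkout wins overall and in every traffic group — no reversal.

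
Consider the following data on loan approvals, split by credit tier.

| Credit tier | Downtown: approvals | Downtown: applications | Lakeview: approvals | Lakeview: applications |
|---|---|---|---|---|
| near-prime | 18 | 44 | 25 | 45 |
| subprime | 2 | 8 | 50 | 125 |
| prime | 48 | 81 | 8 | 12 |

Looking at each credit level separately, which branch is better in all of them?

Lakeview

Near-prime: Downtown 18/44 = 40.9%, Lakeview 25/45 = 55.6% → Lakeview
Subprime: Downtown 2/8 = 25.0%, Lakeview 50/125 = 40.0% → Lakeview
Prime: Downtown 48/81 = 59.3%, Lakeview 8/12 = 66.7% → Lakeview
Lakeview has the higher rate in all 3 groups.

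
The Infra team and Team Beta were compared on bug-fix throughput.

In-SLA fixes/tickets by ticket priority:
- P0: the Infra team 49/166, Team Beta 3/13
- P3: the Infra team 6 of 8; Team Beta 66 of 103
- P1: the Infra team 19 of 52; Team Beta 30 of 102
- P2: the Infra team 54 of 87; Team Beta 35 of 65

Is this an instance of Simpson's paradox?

P0: the Infra team 49/166 = 29.5%, Team Beta 3/13 = 23.1% → the Infra team
P3: the Infra team 6/8 = 75.0%, Team Beta 66/103 = 64.1% → the Infra team
P1: the Infra team 19/52 = 36.5%, Team Beta 30/102 = 29.4% → the Infra team
P2: the Infra team 54/87 = 62.1%, Team Beta 35/65 = 53.8% → the Infra team
Overall: the Infra team 128/313 = 40.9%, Team Beta 134/283 = 47.3% → Team Beta
The Infra team wins each ticket group but Team Beta wins overall — the comparison reverses. The Infra team's tickets skew toward P0, which has a lower base rate.

Yes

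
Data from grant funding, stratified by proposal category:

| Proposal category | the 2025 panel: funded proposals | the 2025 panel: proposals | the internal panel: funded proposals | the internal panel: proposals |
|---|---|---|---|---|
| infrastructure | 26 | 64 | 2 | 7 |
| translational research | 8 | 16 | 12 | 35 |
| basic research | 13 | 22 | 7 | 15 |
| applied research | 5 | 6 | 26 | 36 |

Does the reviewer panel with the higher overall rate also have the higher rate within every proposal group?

Infrastructure: the 2025 panel 26/64 = 40.6%, the internal panel 2/7 = 28.6% → the 2025 panel
Translational research: the 2025 panel 8/16 = 50.0%, the internal panel 12/35 = 34.3% → the 2025 panel
Basic research: the 2025 panel 13/22 = 59.1%, the internal panel 7/15 = 46.7% → the 2025 panel
Applied research: the 2025 panel 5/6 = 83.3%, the internal panel 26/36 = 72.2% → the 2025 panel
Overall: the 2025 panel 52/108 = 48.1%, the internal panel 47/93 = 50.5% → the internal panel
The 2025 panel wins each proposal group but the internal panel wins overall — the comparison reverses. The 2025 panel's proposals skew toward infrastructure, which has a lower base rate.

No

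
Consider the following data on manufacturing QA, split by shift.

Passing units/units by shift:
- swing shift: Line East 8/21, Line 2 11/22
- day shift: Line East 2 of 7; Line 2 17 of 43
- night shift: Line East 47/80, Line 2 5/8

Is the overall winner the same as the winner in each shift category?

No

Swing shift: Line East 8/21 = 38.1%, Line 2 11/22 = 50.0% → Line 2
Day shift: Line East 2/7 = 28.6%, Line 2 17/43 = 39.5% → Line 2
Night shift: Line East 47/80 = 58.8%, Line 2 5/8 = 62.5% → Line 2
Overall: Line East 57/108 = 52.8%, Line 2 33/73 = 45.2% → Line East
Line 2 wins each shift group but Line East wins overall — the comparison reverses. Line 2's units skew toward day shift, which has a lower base rate.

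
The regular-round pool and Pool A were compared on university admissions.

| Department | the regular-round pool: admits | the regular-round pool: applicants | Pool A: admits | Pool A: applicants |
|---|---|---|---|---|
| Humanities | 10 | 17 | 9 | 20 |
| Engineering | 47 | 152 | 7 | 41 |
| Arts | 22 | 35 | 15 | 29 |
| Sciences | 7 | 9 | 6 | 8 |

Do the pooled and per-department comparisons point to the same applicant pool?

Humanities: the regular-round pool 10/17 = 58.8%, Pool A 9/20 = 45.0% → the regular-round pool
Engineering: the regular-round pool 47/152 = 30.9%, Pool A 7/41 = 17.1% → the regular-round pool
Arts: the regular-round pool 22/35 = 62.9%, Pool A 15/29 = 51.7% → the regular-round pool
Sciences: the regular-round pool 7/9 = 77.8%, Pool A 6/8 = 75.0% → the regular-round pool
Overall: the regular-round pool 86/213 = 40.4%, Pool A 37/98 = 37.8% → the regular-round pool
The regular-round pool wins overall and in every department group — no reversal.

Yes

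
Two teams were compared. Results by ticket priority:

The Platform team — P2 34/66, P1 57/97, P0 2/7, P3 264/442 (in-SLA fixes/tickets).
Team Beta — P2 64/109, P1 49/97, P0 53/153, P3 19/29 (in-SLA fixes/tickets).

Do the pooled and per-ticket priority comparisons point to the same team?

No

P2: the Platform team 34/66 = 51.5%, Team Beta 64/109 = 58.7% → Team Beta
P1: the Platform team 57/97 = 58.8%, Team Beta 49/97 = 50.5% → the Platform team
P0: the Platform team 2/7 = 28.6%, Team Beta 53/153 = 34.6% → Team Beta
P3: the Platform team 264/442 = 59.7%, Team Beta 19/29 = 65.5% → Team Beta
Overall: the Platform team 357/612 = 58.3%, Team Beta 185/388 = 47.7% → the Platform team
Neither sweeps: the Platform team wins 1 of 4 groups, Team Beta wins 3. The Platform team wins overall but not every group — no Simpson reversal.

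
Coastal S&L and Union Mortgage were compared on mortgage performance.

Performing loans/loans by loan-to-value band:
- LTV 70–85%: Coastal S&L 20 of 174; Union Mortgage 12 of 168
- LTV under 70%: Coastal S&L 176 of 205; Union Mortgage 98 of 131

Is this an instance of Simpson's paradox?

No

LTV 70–85%: Coastal S&L 20/174 = 11.5%, Union Mortgage 12/168 = 7.1% → Coastal S&L
LTV under 70%: Coastal S&L 176/205 = 85.9%, Union Mortgage 98/131 = 74.8% → Coastal S&L
Overall: Coastal S&L 196/379 = 51.7%, Union Mortgage 110/299 = 36.8% → Coastal S&L
Coastal S&L wins overall and in every loan-to-value group — no reversal.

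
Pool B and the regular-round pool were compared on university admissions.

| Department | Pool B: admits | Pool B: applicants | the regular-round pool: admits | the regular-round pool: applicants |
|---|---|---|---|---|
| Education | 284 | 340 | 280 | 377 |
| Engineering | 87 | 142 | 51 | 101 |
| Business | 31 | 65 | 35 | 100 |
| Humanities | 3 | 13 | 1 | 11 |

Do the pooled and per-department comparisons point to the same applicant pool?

Yes

Education: Pool B 284/340 = 83.5%, the regular-round pool 280/377 = 74.3% → Pool B
Engineering: Pool B 87/142 = 61.3%, the regular-round pool 51/101 = 50.5% → Pool B
Business: Pool B 31/65 = 47.7%, the regular-round pool 35/100 = 35.0% → Pool B
Humanities: Pool B 3/13 = 23.1%, the regular-round pool 1/11 = 9.1% → Pool B
Overall: Pool B 405/560 = 72.3%, the regular-round pool 367/589 = 62.3% → Pool B
Pool B wins overall and in every department group — no reversal.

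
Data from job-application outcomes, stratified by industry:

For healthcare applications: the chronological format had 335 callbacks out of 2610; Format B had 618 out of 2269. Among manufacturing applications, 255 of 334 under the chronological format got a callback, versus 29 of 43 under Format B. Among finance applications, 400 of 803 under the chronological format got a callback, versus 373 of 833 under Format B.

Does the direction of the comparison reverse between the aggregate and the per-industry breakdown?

Healthcare: the chronological format 335/2610 = 12.8%, Format B 618/2269 = 27.2% → Format B
Manufacturing: the chronological format 255/334 = 76.3%, Format B 29/43 = 67.4% → the chronological format
Finance: the chronological format 400/803 = 49.8%, Format B 373/833 = 44.8% → the chronological format
Overall: the chronological format 990/3747 = 26.4%, Format B 1020/3145 = 32.4% → Format B
Neither sweeps: the chronological format wins 2 of 3 groups, Format B wins 1. Format B wins overall but not every group — no Simpson reversal.

No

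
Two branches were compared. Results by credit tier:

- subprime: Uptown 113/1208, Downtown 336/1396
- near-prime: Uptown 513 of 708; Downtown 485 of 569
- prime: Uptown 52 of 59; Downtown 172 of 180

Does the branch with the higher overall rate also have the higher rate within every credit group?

Subprime: Uptown 113/1208 = 9.4%, Downtown 336/1396 = 24.1% → Downtown
Near-prime: Uptown 513/708 = 72.5%, Downtown 485/569 = 85.2% → Downtown
Prime: Uptown 52/59 = 88.1%, Downtown 172/180 = 95.6% → Downtown
Overall: Uptown 678/1975 = 34.3%, Downtown 993/2145 = 46.3% → Downtown
Downtown wins overall and in every credit group — no reversal.

Yes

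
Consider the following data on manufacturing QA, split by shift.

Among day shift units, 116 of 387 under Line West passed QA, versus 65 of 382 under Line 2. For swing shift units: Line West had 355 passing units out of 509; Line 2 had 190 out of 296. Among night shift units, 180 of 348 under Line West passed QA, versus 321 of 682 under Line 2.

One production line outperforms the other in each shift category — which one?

Line West

Day shift: Line West 116/387 = 30.0%, Line 2 65/382 = 17.0% → Line West
Swing shift: Line West 355/509 = 69.7%, Line 2 190/296 = 64.2% → Line West
Night shift: Line West 180/348 = 51.7%, Line 2 321/682 = 47.1% → Line West
Line West has the higher rate in all 3 groups.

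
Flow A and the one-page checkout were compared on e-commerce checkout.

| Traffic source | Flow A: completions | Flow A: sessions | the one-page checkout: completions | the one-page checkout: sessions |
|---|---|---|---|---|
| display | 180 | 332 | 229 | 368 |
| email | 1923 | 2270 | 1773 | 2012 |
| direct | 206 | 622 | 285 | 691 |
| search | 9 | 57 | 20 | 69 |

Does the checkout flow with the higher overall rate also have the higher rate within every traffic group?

Display: Flow A 180/332 = 54.2%, the one-page checkout 229/368 = 62.2% → the one-page checkout
Email: Flow A 1923/2270 = 84.7%, the one-page checkout 1773/2012 = 88.1% → the one-page checkout
Direct: Flow A 206/622 = 33.1%, the one-page checkout 285/691 = 41.2% → the one-page checkout
Search: Flow A 9/57 = 15.8%, the one-page checkout 20/69 = 29.0% → the one-page checkout
Overall: Flow A 2318/3281 = 70.6%, the one-page checkout 2307/3140 = 73.5% → the one-page checkout
The one-page checkout wins overall and in every traffic group — no reversal.

Yes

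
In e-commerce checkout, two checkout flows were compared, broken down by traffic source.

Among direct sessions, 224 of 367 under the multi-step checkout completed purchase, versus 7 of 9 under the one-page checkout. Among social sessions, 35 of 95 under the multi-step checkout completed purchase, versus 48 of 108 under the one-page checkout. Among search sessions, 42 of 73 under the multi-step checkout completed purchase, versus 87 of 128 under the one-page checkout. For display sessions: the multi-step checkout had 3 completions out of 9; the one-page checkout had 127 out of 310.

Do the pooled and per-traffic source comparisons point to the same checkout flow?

No

Direct: the multi-step checkout 224/367 = 61.0%, the one-page checkout 7/9 = 77.8% → the one-page checkout
Social: the multi-step checkout 35/95 = 36.8%, the one-page checkout 48/108 = 44.4% → the one-page checkout
Search: the multi-step checkout 42/73 = 57.5%, the one-page checkout 87/128 = 68.0% → the one-page checkout
Display: the multi-step checkout 3/9 = 33.3%, the one-page checkout 127/310 = 41.0% → the one-page checkout
Overall: the multi-step checkout 304/544 = 55.9%, the one-page checkout 269/555 = 48.5% → the multi-step checkout
The one-page checkout wins each traffic group but the multi-step checkout wins overall — the comparison reverses. The one-page checkout's sessions skew toward display, which has a lower base rate.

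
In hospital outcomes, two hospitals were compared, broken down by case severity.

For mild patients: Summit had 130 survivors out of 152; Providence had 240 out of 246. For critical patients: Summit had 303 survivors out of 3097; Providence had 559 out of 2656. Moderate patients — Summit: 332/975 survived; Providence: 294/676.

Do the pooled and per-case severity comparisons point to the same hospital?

Yes

Mild: Summit 130/152 = 85.5%, Providence 240/246 = 97.6% → Providence
Critical: Summit 303/3097 = 9.8%, Providence 559/2656 = 21.0% → Providence
Moderate: Summit 332/975 = 34.1%, Providence 294/676 = 43.5% → Providence
Overall: Summit 765/4224 = 18.1%, Providence 1093/3578 = 30.5% → Providence
Providence wins overall and in every case group — no reversal.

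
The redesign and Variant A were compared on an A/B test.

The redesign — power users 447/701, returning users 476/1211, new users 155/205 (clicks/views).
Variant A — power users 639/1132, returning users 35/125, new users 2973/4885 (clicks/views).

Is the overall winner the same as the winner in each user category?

Power users: the redesign 447/701 = 63.8%, Variant A 639/1132 = 56.4% → the redesign
Returning users: the redesign 476/1211 = 39.3%, Variant A 35/125 = 28.0% → the redesign
New users: the redesign 155/205 = 75.6%, Variant A 2973/4885 = 60.9% → the redesign
Overall: the redesign 1078/2117 = 50.9%, Variant A 3647/6142 = 59.4% → Variant A
The redesign wins each user group but Variant A wins overall — the comparison reverses. The redesign's views skew toward returning users, which has a lower base rate.

No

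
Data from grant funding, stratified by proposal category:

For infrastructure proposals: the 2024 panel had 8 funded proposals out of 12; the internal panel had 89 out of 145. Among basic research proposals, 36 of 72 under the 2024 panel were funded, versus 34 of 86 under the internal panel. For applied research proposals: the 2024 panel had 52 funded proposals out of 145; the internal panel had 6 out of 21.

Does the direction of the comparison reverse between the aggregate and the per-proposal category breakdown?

Yes

Infrastructure: the 2024 panel 8/12 = 66.7%, the internal panel 89/145 = 61.4% → the 2024 panel
Basic research: the 2024 panel 36/72 = 50.0%, the internal panel 34/86 = 39.5% → the 2024 panel
Applied research: the 2024 panel 52/145 = 35.9%, the internal panel 6/21 = 28.6% → the 2024 panel
Overall: the 2024 panel 96/229 = 41.9%, the internal panel 129/252 = 51.2% → the internal panel
The 2024 panel wins each proposal group but the internal panel wins overall — the comparison reverses. The 2024 panel's proposals skew toward applied research, which has a lower base rate.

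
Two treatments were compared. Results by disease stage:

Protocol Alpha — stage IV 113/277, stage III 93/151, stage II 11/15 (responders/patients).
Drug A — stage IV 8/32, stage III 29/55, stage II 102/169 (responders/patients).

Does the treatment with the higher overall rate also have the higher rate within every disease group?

No

Stage IV: Protocol Alpha 113/277 = 40.8%, Drug A 8/32 = 25.0% → Protocol Alpha
Stage III: Protocol Alpha 93/151 = 61.6%, Drug A 29/55 = 52.7% → Protocol Alpha
Stage II: Protocol Alpha 11/15 = 73.3%, Drug A 102/169 = 60.4% → Protocol Alpha
Overall: Protocol Alpha 217/443 = 49.0%, Drug A 139/256 = 54.3% → Drug A
Protocol Alpha wins each disease group but Drug A wins overall — the comparison reverses. Protocol Alpha's patients skew toward stage IV, which has a lower base rate.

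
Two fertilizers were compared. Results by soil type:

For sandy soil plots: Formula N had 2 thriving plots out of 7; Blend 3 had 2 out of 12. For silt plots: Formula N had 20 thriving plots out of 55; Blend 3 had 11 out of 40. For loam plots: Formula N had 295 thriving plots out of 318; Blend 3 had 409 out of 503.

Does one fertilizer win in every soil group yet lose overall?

No

Sandy soil: Formula N 2/7 = 28.6%, Blend 3 2/12 = 16.7% → Formula N
Silt: Formula N 20/55 = 36.4%, Blend 3 11/40 = 27.5% → Formula N
Loam: Formula N 295/318 = 92.8%, Blend 3 409/503 = 81.3% → Formula N
Overall: Formula N 317/380 = 83.4%, Blend 3 422/555 = 76.0% → Formula N
Formula N wins overall and in every soil group — no reversal.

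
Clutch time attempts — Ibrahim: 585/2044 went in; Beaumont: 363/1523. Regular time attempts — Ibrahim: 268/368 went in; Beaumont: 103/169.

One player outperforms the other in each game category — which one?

Clutch time: Ibrahim 585/2044 = 28.6%, Beaumont 363/1523 = 23.8% → Ibrahim
Regular time: Ibrahim 268/368 = 72.8%, Beaumont 103/169 = 60.9% → Ibrahim
Ibrahim has the higher rate in both groups.

Ibrahim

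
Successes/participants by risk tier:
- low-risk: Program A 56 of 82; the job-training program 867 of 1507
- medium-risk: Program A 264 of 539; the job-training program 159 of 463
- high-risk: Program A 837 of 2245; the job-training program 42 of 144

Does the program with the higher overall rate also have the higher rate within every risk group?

Low-risk: Program A 56/82 = 68.3%, the job-training program 867/1507 = 57.5% → Program A
Medium-risk: Program A 264/539 = 49.0%, the job-training program 159/463 = 34.3% → Program A
High-risk: Program A 837/2245 = 37.3%, the job-training program 42/144 = 29.2% → Program A
Overall: Program A 1157/2866 = 40.4%, the job-training program 1068/2114 = 50.5% → the job-training program
Program A wins each risk group but the job-training program wins overall — the comparison reverses. Program A's participants skew toward high-risk, which has a lower base rate.

No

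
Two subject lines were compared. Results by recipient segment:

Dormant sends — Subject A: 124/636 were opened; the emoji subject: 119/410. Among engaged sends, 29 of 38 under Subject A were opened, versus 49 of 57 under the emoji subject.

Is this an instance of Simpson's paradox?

Dormant: Subject A 124/636 = 19.5%, the emoji subject 119/410 = 29.0% → the emoji subject
Engaged: Subject A 29/38 = 76.3%, the emoji subject 49/57 = 86.0% → the emoji subject
Overall: Subject A 153/674 = 22.7%, the emoji subject 168/467 = 36.0% → the emoji subject
The emoji subject wins overall and in every recipient group — no reversal.

No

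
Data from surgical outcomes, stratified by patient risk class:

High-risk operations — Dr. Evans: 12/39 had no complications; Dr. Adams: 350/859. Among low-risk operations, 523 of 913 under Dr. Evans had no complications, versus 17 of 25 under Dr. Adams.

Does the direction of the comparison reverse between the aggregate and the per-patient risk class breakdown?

High-risk: Dr. Evans 12/39 = 30.8%, Dr. Adams 350/859 = 40.7% → Dr. Adams
Low-risk: Dr. Evans 523/913 = 57.3%, Dr. Adams 17/25 = 68.0% → Dr. Adams
Overall: Dr. Evans 535/952 = 56.2%, Dr. Adams 367/884 = 41.5% → Dr. Evans
Dr. Adams wins each patient risk group but Dr. Evans wins overall — the comparison reverses. Dr. Adams's operations skew toward high-risk, which has a lower base rate.

Yes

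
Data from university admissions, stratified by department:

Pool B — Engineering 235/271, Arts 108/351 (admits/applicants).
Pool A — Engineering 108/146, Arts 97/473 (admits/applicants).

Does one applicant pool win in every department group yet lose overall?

No

Engineering: Pool B 235/271 = 86.7%, Pool A 108/146 = 74.0% → Pool B
Arts: Pool B 108/351 = 30.8%, Pool A 97/473 = 20.5% → Pool B
Overall: Pool B 343/622 = 55.1%, Pool A 205/619 = 33.1% → Pool B
Pool B wins overall and in every department group — no reversal.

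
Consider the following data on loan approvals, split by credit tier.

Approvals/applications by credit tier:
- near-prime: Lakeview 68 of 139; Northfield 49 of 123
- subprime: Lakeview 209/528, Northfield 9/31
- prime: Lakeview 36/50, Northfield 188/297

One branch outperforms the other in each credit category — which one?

Lakeview

Near-prime: Lakeview 68/139 = 48.9%, Northfield 49/123 = 39.8% → Lakeview
Subprime: Lakeview 209/528 = 39.6%, Northfield 9/31 = 29.0% → Lakeview
Prime: Lakeview 36/50 = 72.0%, Northfield 188/297 = 63.3% → Lakeview
Lakeview has the higher rate in all 3 groups.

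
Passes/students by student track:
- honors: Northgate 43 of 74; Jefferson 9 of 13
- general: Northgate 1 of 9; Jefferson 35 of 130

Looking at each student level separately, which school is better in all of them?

Jefferson

Honors: Northgate 43/74 = 58.1%, Jefferson 9/13 = 69.2% → Jefferson
General: Northgate 1/9 = 11.1%, Jefferson 35/130 = 26.9% → Jefferson
Jefferson has the higher rate in both groups.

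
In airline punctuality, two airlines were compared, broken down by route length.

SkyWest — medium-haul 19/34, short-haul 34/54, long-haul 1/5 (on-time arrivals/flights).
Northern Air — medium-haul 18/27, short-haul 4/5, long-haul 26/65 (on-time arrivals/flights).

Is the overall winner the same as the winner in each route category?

No

Medium-haul: SkyWest 19/34 = 55.9%, Northern Air 18/27 = 66.7% → Northern Air
Short-haul: SkyWest 34/54 = 63.0%, Northern Air 4/5 = 80.0% → Northern Air
Long-haul: SkyWest 1/5 = 20.0%, Northern Air 26/65 = 40.0% → Northern Air
Overall: SkyWest 54/93 = 58.1%, Northern Air 48/97 = 49.5% → SkyWest
Northern Air wins each route group but SkyWest wins overall — the comparison reverses. Northern Air's flights skew toward long-haul, which has a lower base rate.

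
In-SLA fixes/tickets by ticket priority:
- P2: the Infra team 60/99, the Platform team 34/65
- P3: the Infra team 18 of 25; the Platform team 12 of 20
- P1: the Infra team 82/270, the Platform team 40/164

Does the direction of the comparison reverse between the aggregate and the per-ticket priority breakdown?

P2: the Infra team 60/99 = 60.6%, the Platform team 34/65 = 52.3% → the Infra team
P3: the Infra team 18/25 = 72.0%, the Platform team 12/20 = 60.0% → the Infra team
P1: the Infra team 82/270 = 30.4%, the Platform team 40/164 = 24.4% → the Infra team
Overall: the Infra team 160/394 = 40.6%, the Platform team 86/249 = 34.5% → the Infra team
The Infra team wins overall and in every ticket group — no reversal.

No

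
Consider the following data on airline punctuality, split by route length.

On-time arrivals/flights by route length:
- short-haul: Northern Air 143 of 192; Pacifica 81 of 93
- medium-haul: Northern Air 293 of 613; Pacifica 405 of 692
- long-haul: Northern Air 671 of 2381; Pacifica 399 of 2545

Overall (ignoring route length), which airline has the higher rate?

Short-haul: Northern Air 143/192 = 74.5%, Pacifica 81/93 = 87.1% → Pacifica
Medium-haul: Northern Air 293/613 = 47.8%, Pacifica 405/692 = 58.5% → Pacifica
Long-haul: Northern Air 671/2381 = 28.2%, Pacifica 399/2545 = 15.7% → Northern Air
Overall: Northern Air 1107/3186 = 34.7%, Pacifica 885/3330 = 26.6% → Northern Air
(Neither sweeps every route group, but Northern Air has the higher pooled rate.)

Northern Air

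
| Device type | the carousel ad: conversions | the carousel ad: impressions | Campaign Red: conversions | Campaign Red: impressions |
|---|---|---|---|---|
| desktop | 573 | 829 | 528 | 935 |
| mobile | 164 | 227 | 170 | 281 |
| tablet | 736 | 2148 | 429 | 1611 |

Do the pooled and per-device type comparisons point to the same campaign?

Yes

Desktop: the carousel ad 573/829 = 69.1%, Campaign Red 528/935 = 56.5% → the carousel ad
Mobile: the carousel ad 164/227 = 72.2%, Campaign Red 170/281 = 60.5% → the carousel ad
Tablet: the carousel ad 736/2148 = 34.3%, Campaign Red 429/1611 = 26.6% → the carousel ad
Overall: the carousel ad 1473/3204 = 46.0%, Campaign Red 1127/2827 = 39.9% → the carousel ad
The carousel ad wins overall and in every device group — no reversal.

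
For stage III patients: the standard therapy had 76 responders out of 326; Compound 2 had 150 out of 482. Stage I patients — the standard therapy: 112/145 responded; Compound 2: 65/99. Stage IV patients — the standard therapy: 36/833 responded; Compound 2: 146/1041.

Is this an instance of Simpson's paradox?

Stage III: the standard therapy 76/326 = 23.3%, Compound 2 150/482 = 31.1% → Compound 2
Stage I: the standard therapy 112/145 = 77.2%, Compound 2 65/99 = 65.7% → the standard therapy
Stage IV: the standard therapy 36/833 = 4.3%, Compound 2 146/1041 = 14.0% → Compound 2
Overall: the standard therapy 224/1304 = 17.2%, Compound 2 361/1622 = 22.3% → Compound 2
Neither sweeps: the standard therapy wins 1 of 3 groups, Compound 2 wins 2. Compound 2 wins overall but not every group — no Simpson reversal.

No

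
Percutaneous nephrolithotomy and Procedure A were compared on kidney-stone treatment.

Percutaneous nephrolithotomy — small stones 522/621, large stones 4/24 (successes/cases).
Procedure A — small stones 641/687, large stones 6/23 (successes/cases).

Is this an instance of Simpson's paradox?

Small stones: percutaneous nephrolithotomy 522/621 = 84.1%, Procedure A 641/687 = 93.3% → Procedure A
Large stones: percutaneous nephrolithotomy 4/24 = 16.7%, Procedure A 6/23 = 26.1% → Procedure A
Overall: percutaneous nephrolithotomy 526/645 = 81.6%, Procedure A 647/710 = 91.1% → Procedure A
Procedure A wins overall and in every stone group — no reversal.

No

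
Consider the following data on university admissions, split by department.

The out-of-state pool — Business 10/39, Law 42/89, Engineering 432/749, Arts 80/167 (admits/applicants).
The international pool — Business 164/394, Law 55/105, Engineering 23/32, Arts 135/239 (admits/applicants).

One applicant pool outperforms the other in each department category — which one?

the international pool

Business: the out-of-state pool 10/39 = 25.6%, the international pool 164/394 = 41.6% → the international pool
Law: the out-of-state pool 42/89 = 47.2%, the international pool 55/105 = 52.4% → the international pool
Engineering: the out-of-state pool 432/749 = 57.7%, the international pool 23/32 = 71.9% → the international pool
Arts: the out-of-state pool 80/167 = 47.9%, the international pool 135/239 = 56.5% → the international pool
The international pool has the higher rate in all 4 groups.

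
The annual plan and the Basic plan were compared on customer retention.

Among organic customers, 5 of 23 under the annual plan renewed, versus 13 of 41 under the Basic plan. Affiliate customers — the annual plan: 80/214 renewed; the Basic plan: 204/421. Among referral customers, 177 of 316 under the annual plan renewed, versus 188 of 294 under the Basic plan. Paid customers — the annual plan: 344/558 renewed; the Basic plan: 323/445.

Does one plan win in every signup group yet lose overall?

Organic: the annual plan 5/23 = 21.7%, the Basic plan 13/41 = 31.7% → the Basic plan
Affiliate: the annual plan 80/214 = 37.4%, the Basic plan 204/421 = 48.5% → the Basic plan
Referral: the annual plan 177/316 = 56.0%, the Basic plan 188/294 = 63.9% → the Basic plan
Paid: the annual plan 344/558 = 61.6%, the Basic plan 323/445 = 72.6% → the Basic plan
Overall: the annual plan 606/1111 = 54.5%, the Basic plan 728/1201 = 60.6% → the Basic plan
The Basic plan wins overall and in every signup group — no reversal.

No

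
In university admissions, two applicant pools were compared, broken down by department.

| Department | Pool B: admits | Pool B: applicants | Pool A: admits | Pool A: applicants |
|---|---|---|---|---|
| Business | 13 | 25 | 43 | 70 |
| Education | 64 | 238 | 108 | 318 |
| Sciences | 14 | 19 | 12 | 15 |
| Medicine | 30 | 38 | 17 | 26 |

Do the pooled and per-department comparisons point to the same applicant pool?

Business: Pool B 13/25 = 52.0%, Pool A 43/70 = 61.4% → Pool A
Education: Pool B 64/238 = 26.9%, Pool A 108/318 = 34.0% → Pool A
Sciences: Pool B 14/19 = 73.7%, Pool A 12/15 = 80.0% → Pool A
Medicine: Pool B 30/38 = 78.9%, Pool A 17/26 = 65.4% → Pool B
Overall: Pool B 121/320 = 37.8%, Pool A 180/429 = 42.0% → Pool A
Neither sweeps: Pool B wins 1 of 4 groups, Pool A wins 3. Pool A wins overall but not every group — no Simpson reversal.

No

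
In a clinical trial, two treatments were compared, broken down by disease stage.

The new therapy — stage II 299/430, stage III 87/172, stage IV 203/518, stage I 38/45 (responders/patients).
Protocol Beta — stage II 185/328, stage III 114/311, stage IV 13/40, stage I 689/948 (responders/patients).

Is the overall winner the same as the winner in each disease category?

Stage II: the new therapy 299/430 = 69.5%, Protocol Beta 185/328 = 56.4% → the new therapy
Stage III: the new therapy 87/172 = 50.6%, Protocol Beta 114/311 = 36.7% → the new therapy
Stage IV: the new therapy 203/518 = 39.2%, Protocol Beta 13/40 = 32.5% → the new therapy
Stage I: the new therapy 38/45 = 84.4%, Protocol Beta 689/948 = 72.7% → the new therapy
Overall: the new therapy 627/1165 = 53.8%, Protocol Beta 1001/1627 = 61.5% → Protocol Beta
The new therapy wins each disease group but Protocol Beta wins overall — the comparison reverses. The new therapy's patients skew toward stage IV, which has a lower base rate.

No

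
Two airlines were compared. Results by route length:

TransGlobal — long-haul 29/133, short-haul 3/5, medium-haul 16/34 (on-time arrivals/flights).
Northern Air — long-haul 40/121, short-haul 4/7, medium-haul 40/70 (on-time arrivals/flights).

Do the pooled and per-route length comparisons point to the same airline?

No

Long-haul: TransGlobal 29/133 = 21.8%, Northern Air 40/121 = 33.1% → Northern Air
Short-haul: TransGlobal 3/5 = 60.0%, Northern Air 4/7 = 57.1% → TransGlobal
Medium-haul: TransGlobal 16/34 = 47.1%, Northern Air 40/70 = 57.1% → Northern Air
Overall: TransGlobal 48/172 = 27.9%, Northern Air 84/198 = 42.4% → Northern Air
Neither sweeps: TransGlobal wins 1 of 3 groups, Northern Air wins 2. Northern Air wins overall but not every group — no Simpson reversal.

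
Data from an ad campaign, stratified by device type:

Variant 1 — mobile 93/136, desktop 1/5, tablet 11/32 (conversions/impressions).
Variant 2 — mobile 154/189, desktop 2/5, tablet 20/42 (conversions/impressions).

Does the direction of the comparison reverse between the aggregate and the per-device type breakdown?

No

Mobile: Variant 1 93/136 = 68.4%, Variant 2 154/189 = 81.5% → Variant 2
Desktop: Variant 1 1/5 = 20.0%, Variant 2 2/5 = 40.0% → Variant 2
Tablet: Variant 1 11/32 = 34.4%, Variant 2 20/42 = 47.6% → Variant 2
Overall: Variant 1 105/173 = 60.7%, Variant 2 176/236 = 74.6% → Variant 2
Variant 2 wins overall and in every device group — no reversal.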